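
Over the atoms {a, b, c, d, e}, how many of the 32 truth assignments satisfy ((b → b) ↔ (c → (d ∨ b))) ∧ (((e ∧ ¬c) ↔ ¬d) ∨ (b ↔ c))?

Initial set: {(((b → b) ↔ (c → (d ∨ b))) ∧ (((e ∧ ¬c) ↔ ¬d) ∨ (b ↔ c)))}.
(((b → b) ↔ (c → (d ∨ b))) ∧ (((e ∧ ¬c) ↔ ¬d) ∨ (b ↔ c))): α-rule — add ((b → b) ↔ (c → (d ∨ b))), (((e ∧ ¬c) ↔ ¬d) ∨ (b ↔ c)).
((b → b) ↔ (c → (d ∨ b))): β-rule — branch into (b → b), (c → (d ∨ b))  //  ¬(b → b), ¬(c → (d ∨ b)).
  branch 1 (add (b → b), (c → (d ∨ b))):
    (((e ∧ ¬c) ↔ ¬d) ∨ (b ↔ c)): β-rule — branch into ((e ∧ ¬c) ↔ ¬d)  //  (b ↔ c).
      branch 1.1 (add ((e ∧ ¬c) ↔ ¬d)):
        (b → b): β-rule — branch into ¬b  //  b.
          branch 1.1.1 (add ¬b):
            (c → (d ∨ b)): β-rule — branch into ¬c  //  (d ∨ b).
              branch 1.1.1.1 (add ¬c):
                ((e ∧ ¬c) ↔ ¬d): β-rule — branch into (e ∧ ¬c), ¬d  //  ¬(e ∧ ¬c), ¬¬d.
                  branch 1.1.1.1.1 (add (e ∧ ¬c), ¬d):
                    (e ∧ ¬c): α-rule — add e, ¬c.
                    ○ open, literals {b=F, c=F, d=F, e=T}.
                  branch 1.1.1.1.2 (add ¬(e ∧ ¬c), ¬¬d):
                    ¬(e ∧ ¬c): β-rule — branch into ¬e  //  ¬¬c.
                      branch 1.1.1.1.2.1 (add ¬e):
                        ○ open, literals {b=F, c=F, d=T, e=F}.
                      branch 1.1.1.1.2.2 (add ¬¬c):
                        × closes — contains both c and ¬c.
              branch 1.1.1.2 (add (d ∨ b)):
                ((e ∧ ¬c) ↔ ¬d): β-rule — branch into (e ∧ ¬c), ¬d  //  ¬(e ∧ ¬c), ¬¬d.
                  branch 1.1.1.2.1 (add (e ∧ ¬c), ¬d):
                    (e ∧ ¬c): α-rule — add e, ¬c.
                    (d ∨ b): β-rule — branch into d  //  b.
                      branch 1.1.1.2.1.1 (add d):
                        × closes — contains both d and ¬d.
                      branch 1.1.1.2.1.2 (add b):
                        × closes — contains both b and ¬b.
                  branch 1.1.1.2.2 (add ¬(e ∧ ¬c), ¬¬d):
                    (d ∨ b): β-rule — branch into d  //  b.
                      branch 1.1.1.2.2.1 (add d):
                        ¬(e ∧ ¬c): β-rule — branch into ¬e  //  ¬¬c.
                          branch 1.1.1.2.2.1.1 (add ¬e):
                            ○ open, literals {b=F, d=T, e=F}.
                          branch 1.1.1.2.2.1.2 (add ¬¬c):
                            ○ open, literals {b=F, c=T, d=T}.
                      branch 1.1.1.2.2.2 (add b):
                        × closes — contains both b and ¬b.
          branch 1.1.2 (add b):
            (c → (d ∨ b)): β-rule — branch into ¬c  //  (d ∨ b).
              branch 1.1.2.1 (add ¬c):
                ((e ∧ ¬c) ↔ ¬d): β-rule — branch into (e ∧ ¬c), ¬d  //  ¬(e ∧ ¬c), ¬¬d.
                  branch 1.1.2.1.1 (add (e ∧ ¬c), ¬d):
                    (e ∧ ¬c): α-rule — add e, ¬c.
                    ○ open, literals {b=T, c=F, d=F, e=T}.
                  branch 1.1.2.1.2 (add ¬(e ∧ ¬c), ¬¬d):
                    ¬(e ∧ ¬c): β-rule — branch into ¬e  //  ¬¬c.
                      branch 1.1.2.1.2.1 (add ¬e):
                        ○ open, literals {b=T, c=F, d=T, e=F}.
                      branch 1.1.2.1.2.2 (add ¬¬c):
                        × closes — contains both c and ¬c.
              branch 1.1.2.2 (add (d ∨ b)):
                ((e ∧ ¬c) ↔ ¬d): β-rule — branch into (e ∧ ¬c), ¬d  //  ¬(e ∧ ¬c), ¬¬d.
                  branch 1.1.2.2.1 (add (e ∧ ¬c), ¬d):
                    (e ∧ ¬c): α-rule — add e, ¬c.
                    (d ∨ b): β-rule — branch into d  //  b.
                      branch 1.1.2.2.1.1 (add d):
                        × closes — contains both d and ¬d.
                      branch 1.1.2.2.1.2 (add b):
                        ○ open, literals {b=T, c=F, d=F, e=T}.
                  branch 1.1.2.2.2 (add ¬(e ∧ ¬c), ¬¬d):
                    (d ∨ b): β-rule — branch into d  //  b.
                      branch 1.1.2.2.2.1 (add d):
                        ¬(e ∧ ¬c): β-rule — branch into ¬e  //  ¬¬c.
                          branch 1.1.2.2.2.1.1 (add ¬e):
                            ○ open, literals {b=T, d=T, e=F}.
                          branch 1.1.2.2.2.1.2 (add ¬¬c):
                            ○ open, literals {b=T, c=T, d=T}.
                      branch 1.1.2.2.2.2 (add b):
                        ¬(e ∧ ¬c): β-rule — branch into ¬e  //  ¬¬c.
                          branch 1.1.2.2.2.2.1 (add ¬e):
                            ○ open, literals {b=T, d=T, e=F}.
                          branch 1.1.2.2.2.2.2 (add ¬¬c):
                            ○ open, literals {b=T, c=T, d=T}.
      branch 1.2 (add (b ↔ c)):
        (b → b): β-rule — branch into ¬b  //  b.
          branch 1.2.1 (add ¬b):
            (c → (d ∨ b)): β-rule — branch into ¬c  //  (d ∨ b).
              branch 1.2.1.1 (add ¬c):
                (b ↔ c): β-rule — branch into b, c  //  ¬b, ¬c.
                  branch 1.2.1.1.1 (add b, c):
                    × closes — contains both b and ¬b.
                  branch 1.2.1.1.2 (add ¬b, ¬c):
                    ○ open, literals {b=F, c=F}.
              branch 1.2.1.2 (add (d ∨ b)):
                (b ↔ c): β-rule — branch into b, c  //  ¬b, ¬c.
                  branch 1.2.1.2.1 (add b, c):
                    × closes — contains both b and ¬b.
                  branch 1.2.1.2.2 (add ¬b, ¬c):
                    (d ∨ b): β-rule — branch into d  //  b.
                      branch 1.2.1.2.2.1 (add d):
                        ○ open, literals {b=F, c=F, d=T}.
                      branch 1.2.1.2.2.2 (add b):
                        × closes — contains both b and ¬b.
          branch 1.2.2 (add b):
            (c → (d ∨ b)): β-rule — branch into ¬c  //  (d ∨ b).
              branch 1.2.2.1 (add ¬c):
                (b ↔ c): β-rule — branch into b, c  //  ¬b, ¬c.
                  branch 1.2.2.1.1 (add b, c):
                    × closes — contains both c and ¬c.
                  branch 1.2.2.1.2 (add ¬b, ¬c):
                    × closes — contains both b and ¬b.
              branch 1.2.2.2 (add (d ∨ b)):
                (b ↔ c): β-rule — branch into b, c  //  ¬b, ¬c.
                  branch 1.2.2.2.1 (add b, c):
                    (d ∨ b): β-rule — branch into d  //  b.
                      branch 1.2.2.2.1.1 (add d):
                        ○ open, literals {b=T, c=T, d=T}.
                      branch 1.2.2.2.1.2 (add b):
                        ○ open, literals {b=T, c=T}.
                  branch 1.2.2.2.2 (add ¬b, ¬c):
                    × closes — contains both b and ¬b.
  branch 2 (add ¬(b → b), ¬(c → (d ∨ b))):
    ¬(b → b): α-rule — add b, ¬b.
    × closes — contains both b and ¬b.
13 branches closed, 15 open.
Each open branch fixes some atoms; the unmentioned ones are free. Counting distinct full assignments: branch {b=F, c=F, d=F, e=T} (a) contributes 2 new; branch {b=F, c=F, d=T, e=F} (a) contributes 2 new; branch {b=F, d=T, e=F} (a, c) contributes 2 new; branch {b=F, c=T, d=T} (a, e) contributes 2 new; branch {b=T, c=F, d=F, e=T} (a) contributes 2 new; branch {b=T, c=F, d=T, e=F} (a) contributes 2 new; branch {b=T, c=F, d=F, e=T} (a) contributes 0 new; branch {b=T, d=T, e=F} (a, c) contributes 2 new; branch {b=T, c=T, d=T} (a, e) contributes 2 new; branch {b=T, d=T, e=F} (a, c) contributes 0 new; branch {b=T, c=T, d=T} (a, e) contributes 0 new; branch {b=F, c=F} (a, d, e) contributes 4 new; branch {b=F, c=F, d=T} (a, e) contributes 0 new; branch {b=T, c=T, d=T} (a, e) contributes 0 new; branch {b=T, c=T} (a, d, e) contributes 4 new. Total: 24.

24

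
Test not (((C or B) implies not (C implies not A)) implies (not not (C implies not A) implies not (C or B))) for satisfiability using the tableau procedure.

Initial set: {not (((C or B) implies not (C implies not A)) implies (not not (C implies not A) implies not (C or B)))}.
not (((C or B) implies not (C implies not A)) implies (not not (C implies not A) implies not (C or B))): α-rule — add ((C or B) implies not (C implies not A)), not (not not (C implies not A) implies not (C or B)).
not (not not (C implies not A) implies not (C or B)): α-rule — add not not (C implies not A), not not (C or B).
not not (C implies not A): drop double negation, giving (C implies not A).
((C or B) implies not (C implies not A)): β-rule — branch into not (C or B)  //  not (C implies not A).
  branch 1 (add not (C or B)):
    not (C or B): α-rule — add not C, not B.
    not not (C or B): β-rule — branch into C  //  B.
      branch 1.1 (add C):
        × closes — contains both C and not C.
      branch 1.2 (add B):
        × closes — contains both B and not B.
  branch 2 (add not (C implies not A)):
    not (C implies not A): α-rule — add C, not not A.
    not not (C or B): β-rule — branch into C  //  B.
      branch 2.1 (add C):
        (C implies not A): β-rule — branch into not C  //  not A.
          branch 2.1.1 (add not C):
            × closes — contains both C and not C.
          branch 2.1.2 (add not A):
            × closes — contains both A and not A.
      branch 2.2 (add B):
        (C implies not A): β-rule — branch into not C  //  not A.
          branch 2.2.1 (add not C):
            × closes — contains both C and not C.
          branch 2.2.2 (add not A):
            × closes — contains both A and not A.
All 6 branches close.
Every branch closed; the formula is unsatisfiable.

Unsatisfiable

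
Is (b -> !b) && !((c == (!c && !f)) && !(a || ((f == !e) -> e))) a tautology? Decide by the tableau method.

Not valid

Assume the negation and expand:
Initial set: {!((b -> !b) && !((c == (!c && !f)) && !(a || ((f == !e) -> e))))}.
!((b -> !b) && !((c == (!c && !f)) && !(a || ((f == !e) -> e)))): β-rule — branch into !(b -> !b)  //  !!((c == (!c && !f)) && !(a || ((f == !e) -> e))).
  branch 1 (add !(b -> !b)):
    !(b -> !b): α-rule — add b, !!b.
    ○ open, literals {b=1}.
  branch 2 (add !!((c == (!c && !f)) && !(a || ((f == !e) -> e)))):
    !!((c == (!c && !f)) && !(a || ((f == !e) -> e))): α-rule — add (c == (!c && !f)), !(a || ((f == !e) -> e)).
    !(a || ((f == !e) -> e)): α-rule — add !a, !((f == !e) -> e).
    !((f == !e) -> e): α-rule — add (f == !e), !e.
    (c == (!c && !f)): β-rule — branch into c, (!c && !f)  //  !c, !(!c && !f).
      branch 2.1 (add c, (!c && !f)):
        (!c && !f): α-rule — add !c, !f.
        × closes — contains both c and !c.
      branch 2.2 (add !c, !(!c && !f)):
        (f == !e): β-rule — branch into f, !e  //  !f, !!e.
          branch 2.2.1 (add f, !e):
            !(!c && !f): β-rule — branch into !!c  //  !!f.
              branch 2.2.1.1 (add !!c):
                × closes — contains both c and !c.
              branch 2.2.1.2 (add !!f):
                ○ open, literals {a=0, c=0, e=0, f=1}.
          branch 2.2.2 (add !f, !!e):
            × closes — contains both e and !e.
3 branches closed, 2 open.
An open branch gives a countermodel: b=1 (unmentioned atoms arbitrary); under it the original formula is false.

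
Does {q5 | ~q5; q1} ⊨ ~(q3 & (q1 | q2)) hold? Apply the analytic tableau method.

Initial set: {(q5 | ~q5); q1; ~~(q3 & (q1 | q2))}.
~~(q3 & (q1 | q2)): α-rule — add q3, (q1 | q2).
(q5 | ~q5): β-rule — branch into q5  //  ~q5.
  branch 1 (add q5):
    (q1 | q2): β-rule — branch into q1  //  q2.
      branch 1.1 (add q1):
        ○ open, literals {q1=T, q3=T, q5=T}.
      branch 1.2 (add q2):
        ○ open, literals {q1=T, q2=T, q3=T, q5=T}.
  branch 2 (add ~q5):
    (q1 | q2): β-rule — branch into q1  //  q2.
      branch 2.1 (add q1):
        ○ open, literals {q1=T, q3=T, q5=F}.
      branch 2.2 (add q2):
        ○ open, literals {q1=T, q2=T, q3=T, q5=F}.
0 branches closed, 4 open.
An open branch gives a countermodel: q1=T, q3=T, q5=T (unmentioned atoms arbitrary); the premises hold there but the conclusion fails.

No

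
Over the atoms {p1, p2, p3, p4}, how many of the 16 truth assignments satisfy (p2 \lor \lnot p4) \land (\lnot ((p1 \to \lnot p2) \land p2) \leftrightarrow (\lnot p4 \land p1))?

Initial set: {((p2 \lor \lnot p4) \land (\lnot ((p1 \to \lnot p2) \land p2) \leftrightarrow (\lnot p4 \land p1)))}.
((p2 \lor \lnot p4) \land (\lnot ((p1 \to \lnot p2) \land p2) \leftrightarrow (\lnot p4 \land p1))): α-rule — add (p2 \lor \lnot p4), (\lnot ((p1 \to \lnot p2) \land p2) \leftrightarrow (\lnot p4 \land p1)).
(p2 \lor \lnot p4): β-rule — branch into p2  //  \lnot p4.
  branch 1 (add p2):
    (\lnot ((p1 \to \lnot p2) \land p2) \leftrightarrow (\lnot p4 \land p1)): β-rule — branch into \lnot ((p1 \to \lnot p2) \land p2), (\lnot p4 \land p1)  //  \lnot \lnot ((p1 \to \lnot p2) \land p2), \lnot (\lnot p4 \land p1).
      branch 1.1 (add \lnot ((p1 \to \lnot p2) \land p2), (\lnot p4 \land p1)):
        (\lnot p4 \land p1): α-rule — add \lnot p4, p1.
        \lnot ((p1 \to \lnot p2) \land p2): β-rule — branch into \lnot (p1 \to \lnot p2)  //  \lnot p2.
          branch 1.1.1 (add \lnot (p1 \to \lnot p2)):
            \lnot (p1 \to \lnot p2): α-rule — add p1, \lnot \lnot p2.
            ○ open, literals {p1=T, p2=T, p4=F}.
          branch 1.1.2 (add \lnot p2):
            × closes — contains both p2 and \lnot p2.
      branch 1.2 (add \lnot \lnot ((p1 \to \lnot p2) \land p2), \lnot (\lnot p4 \land p1)):
        \lnot \lnot ((p1 \to \lnot p2) \land p2): α-rule — add (p1 \to \lnot p2), p2.
        \lnot (\lnot p4 \land p1): β-rule — branch into \lnot \lnot p4  //  \lnot p1.
          branch 1.2.1 (add \lnot \lnot p4):
            (p1 \to \lnot p2): β-rule — branch into \lnot p1  //  \lnot p2.
              branch 1.2.1.1 (add \lnot p1):
                ○ open, literals {p1=F, p2=T, p4=T}.
              branch 1.2.1.2 (add \lnot p2):
                × closes — contains both p2 and \lnot p2.
          branch 1.2.2 (add \lnot p1):
            (p1 \to \lnot p2): β-rule — branch into \lnot p1  //  \lnot p2.
              branch 1.2.2.1 (add \lnot p1):
                ○ open, literals {p1=F, p2=T}.
              branch 1.2.2.2 (add \lnot p2):
                × closes — contains both p2 and \lnot p2.
  branch 2 (add \lnot p4):
    (\lnot ((p1 \to \lnot p2) \land p2) \leftrightarrow (\lnot p4 \land p1)): β-rule — branch into \lnot ((p1 \to \lnot p2) \land p2), (\lnot p4 \land p1)  //  \lnot \lnot ((p1 \to \lnot p2) \land p2), \lnot (\lnot p4 \land p1).
      branch 2.1 (add \lnot ((p1 \to \lnot p2) \land p2), (\lnot p4 \land p1)):
        (\lnot p4 \land p1): α-rule — add \lnot p4, p1.
        \lnot ((p1 \to \lnot p2) \land p2): β-rule — branch into \lnot (p1 \to \lnot p2)  //  \lnot p2.
          branch 2.1.1 (add \lnot (p1 \to \lnot p2)):
            \lnot (p1 \to \lnot p2): α-rule — add p1, \lnot \lnot p2.
            ○ open, literals {p1=T, p2=T, p4=F}.
          branch 2.1.2 (add \lnot p2):
            ○ open, literals {p1=T, p2=F, p4=F}.
      branch 2.2 (add \lnot \lnot ((p1 \to \lnot p2) \land p2), \lnot (\lnot p4 \land p1)):
        \lnot \lnot ((p1 \to \lnot p2) \land p2): α-rule — add (p1 \to \lnot p2), p2.
        \lnot (\lnot p4 \land p1): β-rule — branch into \lnot \lnot p4  //  \lnot p1.
          branch 2.2.1 (add \lnot \lnot p4):
            × closes — contains both p4 and \lnot p4.
          branch 2.2.2 (add \lnot p1):
            (p1 \to \lnot p2): β-rule — branch into \lnot p1  //  \lnot p2.
              branch 2.2.2.1 (add \lnot p1):
                ○ open, literals {p1=F, p2=T, p4=F}.
              branch 2.2.2.2 (add \lnot p2):
                × closes — contains both p2 and \lnot p2.
5 branches closed, 6 open.
Each open branch fixes some atoms; the unmentioned ones are free. Counting distinct full assignments: branch {p1=T, p2=T, p4=F} (p3) contributes 2 new; branch {p1=F, p2=T, p4=T} (p3) contributes 2 new; branch {p1=F, p2=T} (p3, p4) contributes 2 new; branch {p1=T, p2=T, p4=F} (p3) contributes 0 new; branch {p1=T, p2=F, p4=F} (p3) contributes 2 new; branch {p1=F, p2=T, p4=F} (p3) contributes 0 new. Total: 8.

8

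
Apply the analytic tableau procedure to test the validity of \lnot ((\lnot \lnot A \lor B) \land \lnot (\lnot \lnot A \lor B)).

Valid

Assume the negation and expand:
Initial set: {\lnot \lnot ((\lnot \lnot A \lor B) \land \lnot (\lnot \lnot A \lor B))}.
\lnot \lnot ((\lnot \lnot A \lor B) \land \lnot (\lnot \lnot A \lor B)): α-rule — add (\lnot \lnot A \lor B), \lnot (\lnot \lnot A \lor B).
\lnot (\lnot \lnot A \lor B): α-rule — add \lnot \lnot \lnot A, \lnot B.
\lnot \lnot \lnot A: drop double negation, giving \lnot A.
(\lnot \lnot A \lor B): β-rule — branch into \lnot \lnot A  //  B.
  branch 1 (add \lnot \lnot A):
    \lnot \lnot A: drop double negation, giving A.
    × closes — contains both A and \lnot A.
  branch 2 (add B):
    × closes — contains both B and \lnot B.
All 2 branches close.
Every branch closed, so the negation is unsatisfiable and the formula is valid.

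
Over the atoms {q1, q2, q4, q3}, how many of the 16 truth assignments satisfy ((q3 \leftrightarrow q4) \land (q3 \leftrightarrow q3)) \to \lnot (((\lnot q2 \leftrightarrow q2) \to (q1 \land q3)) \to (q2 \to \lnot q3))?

10

Initial set: {(((q3 \leftrightarrow q4) \land (q3 \leftrightarrow q3)) \to \lnot (((\lnot q2 \leftrightarrow q2) \to (q1 \land q3)) \to (q2 \to \lnot q3)))}.
(((q3 \leftrightarrow q4) \land (q3 \leftrightarrow q3)) \to \lnot (((\lnot q2 \leftrightarrow q2) \to (q1 \land q3)) \to (q2 \to \lnot q3))): β-rule — branch into \lnot ((q3 \leftrightarrow q4) \land (q3 \leftrightarrow q3))  //  \lnot (((\lnot q2 \leftrightarrow q2) \to (q1 \land q3)) \to (q2 \to \lnot q3)).
  branch 1 (add \lnot ((q3 \leftrightarrow q4) \land (q3 \leftrightarrow q3))):
    \lnot ((q3 \leftrightarrow q4) \land (q3 \leftrightarrow q3)): β-rule — branch into \lnot (q3 \leftrightarrow q4)  //  \lnot (q3 \leftrightarrow q3).
      branch 1.1 (add \lnot (q3 \leftrightarrow q4)):
        \lnot (q3 \leftrightarrow q4): β-rule — branch into q3, \lnot q4  //  \lnot q3, q4.
          branch 1.1.1 (add q3, \lnot q4):
            ○ open, literals {q3=1, q4=0}.
          branch 1.1.2 (add \lnot q3, q4):
            ○ open, literals {q3=0, q4=1}.
      branch 1.2 (add \lnot (q3 \leftrightarrow q3)):
        \lnot (q3 \leftrightarrow q3): β-rule — branch into q3, \lnot q3  //  \lnot q3, q3.
          branch 1.2.1 (add q3, \lnot q3):
            × closes — contains both q3 and \lnot q3.
          branch 1.2.2 (add \lnot q3, q3):
            × closes — contains both q3 and \lnot q3.
  branch 2 (add \lnot (((\lnot q2 \leftrightarrow q2) \to (q1 \land q3)) \to (q2 \to \lnot q3))):
    \lnot (((\lnot q2 \leftrightarrow q2) \to (q1 \land q3)) \to (q2 \to \lnot q3)): α-rule — add ((\lnot q2 \leftrightarrow q2) \to (q1 \land q3)), \lnot (q2 \to \lnot q3).
    \lnot (q2 \to \lnot q3): α-rule — add q2, \lnot \lnot q3.
    ((\lnot q2 \leftrightarrow q2) \to (q1 \land q3)): β-rule — branch into \lnot (\lnot q2 \leftrightarrow q2)  //  (q1 \land q3).
      branch 2.1 (add \lnot (\lnot q2 \leftrightarrow q2)):
        \lnot (\lnot q2 \leftrightarrow q2): β-rule — branch into \lnot q2, \lnot q2  //  \lnot \lnot q2, q2.
          branch 2.1.1 (add \lnot q2, \lnot q2):
            × closes — contains both q2 and \lnot q2.
          branch 2.1.2 (add \lnot \lnot q2, q2):
            ○ open, literals {q2=1, q3=1}.
      branch 2.2 (add (q1 \land q3)):
        (q1 \land q3): α-rule — add q1, q3.
        ○ open, literals {q1=1, q2=1, q3=1}.
3 branches closed, 4 open.
Each open branch fixes some atoms; the unmentioned ones are free. Counting distinct full assignments: branch {q3=1, q4=0} (q1, q2) contributes 4 new; branch {q3=0, q4=1} (q1, q2) contributes 4 new; branch {q2=1, q3=1} (q1, q4) contributes 2 new; branch {q1=1, q2=1, q3=1} (q4) contributes 0 new. Total: 10.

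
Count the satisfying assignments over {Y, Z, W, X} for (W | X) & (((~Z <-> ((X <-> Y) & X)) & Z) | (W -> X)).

10

Initial set: {((W | X) & (((~Z <-> ((X <-> Y) & X)) & Z) | (W -> X)))}.
((W | X) & (((~Z <-> ((X <-> Y) & X)) & Z) | (W -> X))): α-rule — add (W | X), (((~Z <-> ((X <-> Y) & X)) & Z) | (W -> X)).
(W | X): β-rule — branch into W  //  X.
  branch 1 (add W):
    (((~Z <-> ((X <-> Y) & X)) & Z) | (W -> X)): β-rule — branch into ((~Z <-> ((X <-> Y) & X)) & Z)  //  (W -> X).
      branch 1.1 (add ((~Z <-> ((X <-> Y) & X)) & Z)):
        ((~Z <-> ((X <-> Y) & X)) & Z): α-rule — add (~Z <-> ((X <-> Y) & X)), Z.
        (~Z <-> ((X <-> Y) & X)): β-rule — branch into ~Z, ((X <-> Y) & X)  //  ~~Z, ~((X <-> Y) & X).
          branch 1.1.1 (add ~Z, ((X <-> Y) & X)):
            × closes — contains both Z and ~Z.
          branch 1.1.2 (add ~~Z, ~((X <-> Y) & X)):
            ~((X <-> Y) & X): β-rule — branch into ~(X <-> Y)  //  ~X.
              branch 1.1.2.1 (add ~(X <-> Y)):
                ~(X <-> Y): β-rule — branch into X, ~Y  //  ~X, Y.
                  branch 1.1.2.1.1 (add X, ~Y):
                    ○ open, literals {W=T, X=T, Y=F, Z=T}.
                  branch 1.1.2.1.2 (add ~X, Y):
                    ○ open, literals {W=T, X=F, Y=T, Z=T}.
              branch 1.1.2.2 (add ~X):
                ○ open, literals {W=T, X=F, Z=T}.
      branch 1.2 (add (W -> X)):
        (W -> X): β-rule — branch into ~W  //  X.
          branch 1.2.1 (add ~W):
            × closes — contains both W and ~W.
          branch 1.2.2 (add X):
            ○ open, literals {W=T, X=T}.
  branch 2 (add X):
    (((~Z <-> ((X <-> Y) & X)) & Z) | (W -> X)): β-rule — branch into ((~Z <-> ((X <-> Y) & X)) & Z)  //  (W -> X).
      branch 2.1 (add ((~Z <-> ((X <-> Y) & X)) & Z)):
        ((~Z <-> ((X <-> Y) & X)) & Z): α-rule — add (~Z <-> ((X <-> Y) & X)), Z.
        (~Z <-> ((X <-> Y) & X)): β-rule — branch into ~Z, ((X <-> Y) & X)  //  ~~Z, ~((X <-> Y) & X).
          branch 2.1.1 (add ~Z, ((X <-> Y) & X)):
            × closes — contains both Z and ~Z.
          branch 2.1.2 (add ~~Z, ~((X <-> Y) & X)):
            ~((X <-> Y) & X): β-rule — branch into ~(X <-> Y)  //  ~X.
              branch 2.1.2.1 (add ~(X <-> Y)):
                ~(X <-> Y): β-rule — branch into X, ~Y  //  ~X, Y.
                  branch 2.1.2.1.1 (add X, ~Y):
                    ○ open, literals {X=T, Y=F, Z=T}.
                  branch 2.1.2.1.2 (add ~X, Y):
                    × closes — contains both X and ~X.
              branch 2.1.2.2 (add ~X):
                × closes — contains both X and ~X.
      branch 2.2 (add (W -> X)):
        (W -> X): β-rule — branch into ~W  //  X.
          branch 2.2.1 (add ~W):
            ○ open, literals {W=F, X=T}.
          branch 2.2.2 (add X):
            ○ open, literals {X=T}.
5 branches closed, 7 open.
Each open branch fixes some atoms; the unmentioned ones are free. Counting distinct full assignments: branch {W=T, X=T, Y=F, Z=T} (none free) contributes 1 new; branch {W=T, X=F, Y=T, Z=T} (none free) contributes 1 new; branch {W=T, X=F, Z=T} (Y) contributes 1 new; branch {W=T, X=T} (Y, Z) contributes 3 new; branch {X=T, Y=F, Z=T} (W) contributes 1 new; branch {W=F, X=T} (Y, Z) contributes 3 new; branch {X=T} (Y, Z, W) contributes 0 new. Total: 10.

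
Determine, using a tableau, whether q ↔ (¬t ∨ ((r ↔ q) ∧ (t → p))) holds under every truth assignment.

Assume the negation and expand:
Initial set: {¬(q ↔ (¬t ∨ ((r ↔ q) ∧ (t → p))))}.
¬(q ↔ (¬t ∨ ((r ↔ q) ∧ (t → p)))): β-rule — branch into q, ¬(¬t ∨ ((r ↔ q) ∧ (t → p)))  //  ¬q, (¬t ∨ ((r ↔ q) ∧ (t → p))).
  branch 1 (add q, ¬(¬t ∨ ((r ↔ q) ∧ (t → p)))):
    ¬(¬t ∨ ((r ↔ q) ∧ (t → p))): α-rule — add ¬¬t, ¬((r ↔ q) ∧ (t → p)).
    ¬((r ↔ q) ∧ (t → p)): β-rule — branch into ¬(r ↔ q)  //  ¬(t → p).
      branch 1.1 (add ¬(r ↔ q)):
        ¬(r ↔ q): β-rule — branch into r, ¬q  //  ¬r, q.
          branch 1.1.1 (add r, ¬q):
            × closes — contains both q and ¬q.
          branch 1.1.2 (add ¬r, q):
            ○ open, literals {q=true, r=false, t=true}.
      branch 1.2 (add ¬(t → p)):
        ¬(t → p): α-rule — add t, ¬p.
        ○ open, literals {p=false, q=true, t=true}.
  branch 2 (add ¬q, (¬t ∨ ((r ↔ q) ∧ (t → p)))):
    (¬t ∨ ((r ↔ q) ∧ (t → p))): β-rule — branch into ¬t  //  ((r ↔ q) ∧ (t → p)).
      branch 2.1 (add ¬t):
        ○ open, literals {q=false, t=false}.
      branch 2.2 (add ((r ↔ q) ∧ (t → p))):
        ((r ↔ q) ∧ (t → p)): α-rule — add (r ↔ q), (t → p).
        (r ↔ q): β-rule — branch into r, q  //  ¬r, ¬q.
          branch 2.2.1 (add r, q):
            × closes — contains both q and ¬q.
          branch 2.2.2 (add ¬r, ¬q):
            (t → p): β-rule — branch into ¬t  //  p.
              branch 2.2.2.1 (add ¬t):
                ○ open, literals {q=false, r=false, t=false}.
              branch 2.2.2.2 (add p):
                ○ open, literals {p=true, q=false, r=false}.
2 branches closed, 5 open.
An open branch gives a countermodel: q=true, r=false, t=true (unmentioned atoms arbitrary); under it the original formula is false.

Not valid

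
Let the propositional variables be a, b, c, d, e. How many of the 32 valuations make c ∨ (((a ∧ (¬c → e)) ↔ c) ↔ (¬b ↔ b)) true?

20

Initial set: {(c ∨ (((a ∧ (¬c → e)) ↔ c) ↔ (¬b ↔ b)))}.
(c ∨ (((a ∧ (¬c → e)) ↔ c) ↔ (¬b ↔ b))): β-rule — branch into c  //  (((a ∧ (¬c → e)) ↔ c) ↔ (¬b ↔ b)).
  branch 1 (add c):
    ○ open, literals {c=1}.
  branch 2 (add (((a ∧ (¬c → e)) ↔ c) ↔ (¬b ↔ b))):
    (((a ∧ (¬c → e)) ↔ c) ↔ (¬b ↔ b)): β-rule — branch into ((a ∧ (¬c → e)) ↔ c), (¬b ↔ b)  //  ¬((a ∧ (¬c → e)) ↔ c), ¬(¬b ↔ b).
      branch 2.1 (add ((a ∧ (¬c → e)) ↔ c), (¬b ↔ b)):
        ((a ∧ (¬c → e)) ↔ c): β-rule — branch into (a ∧ (¬c → e)), c  //  ¬(a ∧ (¬c → e)), ¬c.
          branch 2.1.1 (add (a ∧ (¬c → e)), c):
            (a ∧ (¬c → e)): α-rule — add a, (¬c → e).
            (¬b ↔ b): β-rule — branch into ¬b, b  //  ¬¬b, ¬b.
              branch 2.1.1.1 (add ¬b, b):
                × closes — contains both b and ¬b.
              branch 2.1.1.2 (add ¬¬b, ¬b):
                × closes — contains both b and ¬b.
          branch 2.1.2 (add ¬(a ∧ (¬c → e)), ¬c):
            (¬b ↔ b): β-rule — branch into ¬b, b  //  ¬¬b, ¬b.
              branch 2.1.2.1 (add ¬b, b):
                × closes — contains both b and ¬b.
              branch 2.1.2.2 (add ¬¬b, ¬b):
                × closes — contains both b and ¬b.
      branch 2.2 (add ¬((a ∧ (¬c → e)) ↔ c), ¬(¬b ↔ b)):
        ¬((a ∧ (¬c → e)) ↔ c): β-rule — branch into (a ∧ (¬c → e)), ¬c  //  ¬(a ∧ (¬c → e)), c.
          branch 2.2.1 (add (a ∧ (¬c → e)), ¬c):
            (a ∧ (¬c → e)): α-rule — add a, (¬c → e).
            ¬(¬b ↔ b): β-rule — branch into ¬b, ¬b  //  ¬¬b, b.
              branch 2.2.1.1 (add ¬b, ¬b):
                (¬c → e): β-rule — branch into ¬¬c  //  e.
                  branch 2.2.1.1.1 (add ¬¬c):
                    × closes — contains both c and ¬c.
                  branch 2.2.1.1.2 (add e):
                    ○ open, literals {a=1, b=0, c=0, e=1}.
              branch 2.2.1.2 (add ¬¬b, b):
                (¬c → e): β-rule — branch into ¬¬c  //  e.
                  branch 2.2.1.2.1 (add ¬¬c):
                    × closes — contains both c and ¬c.
                  branch 2.2.1.2.2 (add e):
                    ○ open, literals {a=1, b=1, c=0, e=1}.
          branch 2.2.2 (add ¬(a ∧ (¬c → e)), c):
            ¬(¬b ↔ b): β-rule — branch into ¬b, ¬b  //  ¬¬b, b.
              branch 2.2.2.1 (add ¬b, ¬b):
                ¬(a ∧ (¬c → e)): β-rule — branch into ¬a  //  ¬(¬c → e).
                  branch 2.2.2.1.1 (add ¬a):
                    ○ open, literals {a=0, b=0, c=1}.
                  branch 2.2.2.1.2 (add ¬(¬c → e)):
                    ¬(¬c → e): α-rule — add ¬c, ¬e.
                    × closes — contains both c and ¬c.
              branch 2.2.2.2 (add ¬¬b, b):
                ¬(a ∧ (¬c → e)): β-rule — branch into ¬a  //  ¬(¬c → e).
                  branch 2.2.2.2.1 (add ¬a):
                    ○ open, literals {a=0, b=1, c=1}.
                  branch 2.2.2.2.2 (add ¬(¬c → e)):
                    ¬(¬c → e): α-rule — add ¬c, ¬e.
                    × closes — contains both c and ¬c.
8 branches closed, 5 open.
Each open branch fixes some atoms; the unmentioned ones are free. Counting distinct full assignments: branch {c=1} (a, b, d, e) contributes 16 new; branch {a=1, b=0, c=0, e=1} (d) contributes 2 new; branch {a=1, b=1, c=0, e=1} (d) contributes 2 new; branch {a=0, b=0, c=1} (d, e) contributes 0 new; branch {a=0, b=1, c=1} (d, e) contributes 0 new. Total: 20.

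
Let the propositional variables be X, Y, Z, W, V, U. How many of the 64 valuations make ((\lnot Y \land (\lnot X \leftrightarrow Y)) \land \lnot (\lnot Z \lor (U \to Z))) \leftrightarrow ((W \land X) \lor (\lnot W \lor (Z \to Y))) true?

Initial set: {(((\lnot Y \land (\lnot X \leftrightarrow Y)) \land \lnot (\lnot Z \lor (U \to Z))) \leftrightarrow ((W \land X) \lor (\lnot W \lor (Z \to Y))))}.
(((\lnot Y \land (\lnot X \leftrightarrow Y)) \land \lnot (\lnot Z \lor (U \to Z))) \leftrightarrow ((W \land X) \lor (\lnot W \lor (Z \to Y)))): β-rule — branch into ((\lnot Y \land (\lnot X \leftrightarrow Y)) \land \lnot (\lnot Z \lor (U \to Z))), ((W \land X) \lor (\lnot W \lor (Z \to Y)))  //  \lnot ((\lnot Y \land (\lnot X \leftrightarrow Y)) \land \lnot (\lnot Z \lor (U \to Z))), \lnot ((W \land X) \lor (\lnot W \lor (Z \to Y))).
  branch 1 (add ((\lnot Y \land (\lnot X \leftrightarrow Y)) \land \lnot (\lnot Z \lor (U \to Z))), ((W \land X) \lor (\lnot W \lor (Z \to Y)))):
    ((\lnot Y \land (\lnot X \leftrightarrow Y)) \land \lnot (\lnot Z \lor (U \to Z))): α-rule — add (\lnot Y \land (\lnot X \leftrightarrow Y)), \lnot (\lnot Z \lor (U \to Z)).
    (\lnot Y \land (\lnot X \leftrightarrow Y)): α-rule — add \lnot Y, (\lnot X \leftrightarrow Y).
    \lnot (\lnot Z \lor (U \to Z)): α-rule — add \lnot \lnot Z, \lnot (U \to Z).
    \lnot (U \to Z): α-rule — add U, \lnot Z.
    × closes — contains both Z and \lnot Z.
  branch 2 (add \lnot ((\lnot Y \land (\lnot X \leftrightarrow Y)) \land \lnot (\lnot Z \lor (U \to Z))), \lnot ((W \land X) \lor (\lnot W \lor (Z \to Y)))):
    \lnot ((W \land X) \lor (\lnot W \lor (Z \to Y))): α-rule — add \lnot (W \land X), \lnot (\lnot W \lor (Z \to Y)).
    \lnot (\lnot W \lor (Z \to Y)): α-rule — add \lnot \lnot W, \lnot (Z \to Y).
    \lnot (Z \to Y): α-rule — add Z, \lnot Y.
    \lnot ((\lnot Y \land (\lnot X \leftrightarrow Y)) \land \lnot (\lnot Z \lor (U \to Z))): β-rule — branch into \lnot (\lnot Y \land (\lnot X \leftrightarrow Y))  //  \lnot \lnot (\lnot Z \lor (U \to Z)).
      branch 2.1 (add \lnot (\lnot Y \land (\lnot X \leftrightarrow Y))):
        \lnot (W \land X): β-rule — branch into \lnot W  //  \lnot X.
          branch 2.1.1 (add \lnot W):
            × closes — contains both W and \lnot W.
          branch 2.1.2 (add \lnot X):
            \lnot (\lnot Y \land (\lnot X \leftrightarrow Y)): β-rule — branch into \lnot \lnot Y  //  \lnot (\lnot X \leftrightarrow Y).
              branch 2.1.2.1 (add \lnot \lnot Y):
                × closes — contains both Y and \lnot Y.
              branch 2.1.2.2 (add \lnot (\lnot X \leftrightarrow Y)):
                \lnot (\lnot X \leftrightarrow Y): β-rule — branch into \lnot X, \lnot Y  //  \lnot \lnot X, Y.
                  branch 2.1.2.2.1 (add \lnot X, \lnot Y):
                    ○ open, literals {W=true, X=false, Y=false, Z=true}.
                  branch 2.1.2.2.2 (add \lnot \lnot X, Y):
                    × closes — contains both X and \lnot X.
      branch 2.2 (add \lnot \lnot (\lnot Z \lor (U \to Z))):
        \lnot (W \land X): β-rule — branch into \lnot W  //  \lnot X.
          branch 2.2.1 (add \lnot W):
            × closes — contains both W and \lnot W.
          branch 2.2.2 (add \lnot X):
            \lnot \lnot (\lnot Z \lor (U \to Z)): β-rule — branch into \lnot Z  //  (U \to Z).
              branch 2.2.2.1 (add \lnot Z):
                × closes — contains both Z and \lnot Z.
              branch 2.2.2.2 (add (U \to Z)):
                (U \to Z): β-rule — branch into \lnot U  //  Z.
                  branch 2.2.2.2.1 (add \lnot U):
                    ○ open, literals {U=false, W=true, X=false, Y=false, Z=true}.
                  branch 2.2.2.2.2 (add Z):
                    ○ open, literals {W=true, X=false, Y=false, Z=true}.
6 branches closed, 3 open.
Each open branch fixes some atoms; the unmentioned ones are free. Counting distinct full assignments: branch {W=true, X=false, Y=false, Z=true} (V, U) contributes 4 new; branch {U=false, W=true, X=false, Y=false, Z=true} (V) contributes 0 new; branch {W=true, X=false, Y=false, Z=true} (V, U) contributes 0 new. Total: 4.

4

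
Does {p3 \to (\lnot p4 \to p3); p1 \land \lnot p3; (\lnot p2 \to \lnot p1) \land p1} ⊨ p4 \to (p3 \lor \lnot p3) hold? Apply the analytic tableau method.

Yes

Initial set: {(p3 \to (\lnot p4 \to p3)); (p1 \land \lnot p3); ((\lnot p2 \to \lnot p1) \land p1); \lnot (p4 \to (p3 \lor \lnot p3))}.
(p1 \land \lnot p3): α-rule — add p1, \lnot p3.
((\lnot p2 \to \lnot p1) \land p1): α-rule — add (\lnot p2 \to \lnot p1), p1.
\lnot (p4 \to (p3 \lor \lnot p3)): α-rule — add p4, \lnot (p3 \lor \lnot p3).
\lnot (p3 \lor \lnot p3): α-rule — add \lnot p3, \lnot \lnot p3.
× closes — contains both p3 and \lnot p3.
All 1 branch closes.
Every branch closed, so the premises entail the conclusion.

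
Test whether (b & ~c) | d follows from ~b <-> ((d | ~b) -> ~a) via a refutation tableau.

No

Initial set: {T (~b <-> ((d | ~b) -> ~a)); F ((b & ~c) | d)}.
F ((b & ~c) | d): α-rule — add F (b & ~c), F d.
T (~b <-> ((d | ~b) -> ~a)): β-rule — branch into T ~b, T ((d | ~b) -> ~a)  //  F ~b, F ((d | ~b) -> ~a).
  branch 1 (add T ~b, T ((d | ~b) -> ~a)):
    F (b & ~c): β-rule — branch into F b  //  F ~c.
      branch 1.1 (add F b):
        T ((d | ~b) -> ~a): β-rule — branch into F (d | ~b)  //  T ~a.
          branch 1.1.1 (add F (d | ~b)):
            F (d | ~b): α-rule — add F d, F ~b.
            × closes — contains both b and ~b.
          branch 1.1.2 (add T ~a):
            ○ open, literals {a=false, b=false, d=false}.
      branch 1.2 (add F ~c):
        T ((d | ~b) -> ~a): β-rule — branch into F (d | ~b)  //  T ~a.
          branch 1.2.1 (add F (d | ~b)):
            F (d | ~b): α-rule — add F d, F ~b.
            × closes — contains both b and ~b.
          branch 1.2.2 (add T ~a):
            ○ open, literals {a=false, b=false, c=true, d=false}.
  branch 2 (add F ~b, F ((d | ~b) -> ~a)):
    F ((d | ~b) -> ~a): α-rule — add T (d | ~b), F ~a.
    F (b & ~c): β-rule — branch into F b  //  F ~c.
      branch 2.1 (add F b):
        × closes — contains both b and ~b.
      branch 2.2 (add F ~c):
        T (d | ~b): β-rule — branch into T d  //  T ~b.
          branch 2.2.1 (add T d):
            × closes — contains both d and ~d.
          branch 2.2.2 (add T ~b):
            × closes — contains both b and ~b.
5 branches closed, 2 open.
An open branch gives a countermodel: a=false, b=false, d=false (unmentioned atoms arbitrary); the premises hold there but the conclusion fails.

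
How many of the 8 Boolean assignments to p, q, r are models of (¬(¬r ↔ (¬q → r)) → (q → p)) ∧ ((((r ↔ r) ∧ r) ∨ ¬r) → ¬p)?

Initial set: {((¬(¬r ↔ (¬q → r)) → (q → p)) ∧ ((((r ↔ r) ∧ r) ∨ ¬r) → ¬p))}.
((¬(¬r ↔ (¬q → r)) → (q → p)) ∧ ((((r ↔ r) ∧ r) ∨ ¬r) → ¬p)): α-rule — add (¬(¬r ↔ (¬q → r)) → (q → p)), ((((r ↔ r) ∧ r) ∨ ¬r) → ¬p).
(¬(¬r ↔ (¬q → r)) → (q → p)): β-rule — branch into ¬¬(¬r ↔ (¬q → r))  //  (q → p).
  branch 1 (add ¬¬(¬r ↔ (¬q → r))):
    ((((r ↔ r) ∧ r) ∨ ¬r) → ¬p): β-rule — branch into ¬(((r ↔ r) ∧ r) ∨ ¬r)  //  ¬p.
      branch 1.1 (add ¬(((r ↔ r) ∧ r) ∨ ¬r)):
        ¬(((r ↔ r) ∧ r) ∨ ¬r): α-rule — add ¬((r ↔ r) ∧ r), ¬¬r.
        ¬¬(¬r ↔ (¬q → r)): β-rule — branch into ¬r, (¬q → r)  //  ¬¬r, ¬(¬q → r).
          branch 1.1.1 (add ¬r, (¬q → r)):
            × closes — contains both r and ¬r.
          branch 1.1.2 (add ¬¬r, ¬(¬q → r)):
            ¬(¬q → r): α-rule — add ¬q, ¬r.
            × closes — contains both r and ¬r.
      branch 1.2 (add ¬p):
        ¬¬(¬r ↔ (¬q → r)): β-rule — branch into ¬r, (¬q → r)  //  ¬¬r, ¬(¬q → r).
          branch 1.2.1 (add ¬r, (¬q → r)):
            (¬q → r): β-rule — branch into ¬¬q  //  r.
              branch 1.2.1.1 (add ¬¬q):
                ○ open, literals {p=F, q=T, r=F}.
              branch 1.2.1.2 (add r):
                × closes — contains both r and ¬r.
          branch 1.2.2 (add ¬¬r, ¬(¬q → r)):
            ¬(¬q → r): α-rule — add ¬q, ¬r.
            × closes — contains both r and ¬r.
  branch 2 (add (q → p)):
    ((((r ↔ r) ∧ r) ∨ ¬r) → ¬p): β-rule — branch into ¬(((r ↔ r) ∧ r) ∨ ¬r)  //  ¬p.
      branch 2.1 (add ¬(((r ↔ r) ∧ r) ∨ ¬r)):
        ¬(((r ↔ r) ∧ r) ∨ ¬r): α-rule — add ¬((r ↔ r) ∧ r), ¬¬r.
        (q → p): β-rule — branch into ¬q  //  p.
          branch 2.1.1 (add ¬q):
            ¬((r ↔ r) ∧ r): β-rule — branch into ¬(r ↔ r)  //  ¬r.
              branch 2.1.1.1 (add ¬(r ↔ r)):
                ¬(r ↔ r): β-rule — branch into r, ¬r  //  ¬r, r.
                  branch 2.1.1.1.1 (add r, ¬r):
                    × closes — contains both r and ¬r.
                  branch 2.1.1.1.2 (add ¬r, r):
                    × closes — contains both r and ¬r.
              branch 2.1.1.2 (add ¬r):
                × closes — contains both r and ¬r.
          branch 2.1.2 (add p):
            ¬((r ↔ r) ∧ r): β-rule — branch into ¬(r ↔ r)  //  ¬r.
              branch 2.1.2.1 (add ¬(r ↔ r)):
                ¬(r ↔ r): β-rule — branch into r, ¬r  //  ¬r, r.
                  branch 2.1.2.1.1 (add r, ¬r):
                    × closes — contains both r and ¬r.
                  branch 2.1.2.1.2 (add ¬r, r):
                    × closes — contains both r and ¬r.
              branch 2.1.2.2 (add ¬r):
                × closes — contains both r and ¬r.
      branch 2.2 (add ¬p):
        (q → p): β-rule — branch into ¬q  //  p.
          branch 2.2.1 (add ¬q):
            ○ open, literals {p=F, q=F}.
          branch 2.2.2 (add p):
            × closes — contains both p and ¬p.
11 branches closed, 2 open.
Each open branch fixes some atoms; the unmentioned ones are free. Counting distinct full assignments: branch {p=F, q=T, r=F} (none free) contributes 1 new; branch {p=F, q=F} (r) contributes 2 new. Total: 3.

3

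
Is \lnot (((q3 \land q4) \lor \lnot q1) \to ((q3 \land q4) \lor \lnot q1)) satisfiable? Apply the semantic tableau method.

Unsatisfiable

Initial set: {\lnot (((q3 \land q4) \lor \lnot q1) \to ((q3 \land q4) \lor \lnot q1))}.
\lnot (((q3 \land q4) \lor \lnot q1) \to ((q3 \land q4) \lor \lnot q1)): α-rule — add ((q3 \land q4) \lor \lnot q1), \lnot ((q3 \land q4) \lor \lnot q1).
\lnot ((q3 \land q4) \lor \lnot q1): α-rule — add \lnot (q3 \land q4), \lnot \lnot q1.
((q3 \land q4) \lor \lnot q1): β-rule — branch into (q3 \land q4)  //  \lnot q1.
  branch 1 (add (q3 \land q4)):
    (q3 \land q4): α-rule — add q3, q4.
    \lnot (q3 \land q4): β-rule — branch into \lnot q3  //  \lnot q4.
      branch 1.1 (add \lnot q3):
        × closes — contains both q3 and \lnot q3.
      branch 1.2 (add \lnot q4):
        × closes — contains both q4 and \lnot q4.
  branch 2 (add \lnot q1):
    × closes — contains both q1 and \lnot q1.
All 3 branches close.
Every branch closed; the formula is unsatisfiable.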